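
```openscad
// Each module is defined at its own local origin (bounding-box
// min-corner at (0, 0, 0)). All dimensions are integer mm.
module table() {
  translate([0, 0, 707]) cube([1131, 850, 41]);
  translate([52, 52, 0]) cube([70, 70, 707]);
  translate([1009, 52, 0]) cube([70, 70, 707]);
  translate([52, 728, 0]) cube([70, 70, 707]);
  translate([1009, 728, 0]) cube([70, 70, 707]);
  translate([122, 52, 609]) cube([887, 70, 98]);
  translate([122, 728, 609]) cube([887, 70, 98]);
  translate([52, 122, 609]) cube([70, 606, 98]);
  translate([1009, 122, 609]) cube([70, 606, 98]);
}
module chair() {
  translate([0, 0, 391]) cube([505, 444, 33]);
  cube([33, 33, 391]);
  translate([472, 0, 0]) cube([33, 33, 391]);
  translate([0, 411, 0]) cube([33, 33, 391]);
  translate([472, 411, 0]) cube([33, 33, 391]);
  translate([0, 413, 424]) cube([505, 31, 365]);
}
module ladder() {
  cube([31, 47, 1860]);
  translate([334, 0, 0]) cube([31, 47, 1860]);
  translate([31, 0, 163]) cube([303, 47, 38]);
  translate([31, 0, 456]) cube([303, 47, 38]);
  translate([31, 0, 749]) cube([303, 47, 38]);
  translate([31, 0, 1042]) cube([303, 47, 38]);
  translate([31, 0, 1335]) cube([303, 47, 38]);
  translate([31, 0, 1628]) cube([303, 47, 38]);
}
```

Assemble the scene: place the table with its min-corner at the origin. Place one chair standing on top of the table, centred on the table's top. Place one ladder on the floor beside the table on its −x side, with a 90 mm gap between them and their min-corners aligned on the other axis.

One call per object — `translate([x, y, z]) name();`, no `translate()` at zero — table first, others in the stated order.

table();
translate([313, 203, 748]) chair();
translate([-455, 0, 0]) ladder();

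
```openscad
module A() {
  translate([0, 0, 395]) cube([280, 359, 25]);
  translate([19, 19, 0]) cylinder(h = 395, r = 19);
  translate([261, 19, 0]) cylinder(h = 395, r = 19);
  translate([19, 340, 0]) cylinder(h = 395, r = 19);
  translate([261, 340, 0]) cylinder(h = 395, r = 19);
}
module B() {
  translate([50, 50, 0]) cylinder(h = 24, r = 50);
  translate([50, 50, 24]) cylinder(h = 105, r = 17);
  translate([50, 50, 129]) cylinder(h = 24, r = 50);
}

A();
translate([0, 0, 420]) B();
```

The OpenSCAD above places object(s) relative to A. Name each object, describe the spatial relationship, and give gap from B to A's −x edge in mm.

A is a stool. B is a spool. The spool is on top of the stool. The gap from the spool to the stool's −x edge is 0 mm.

The spool's min-x is at 0; the stool's min-x is 0; gap = 0 mm.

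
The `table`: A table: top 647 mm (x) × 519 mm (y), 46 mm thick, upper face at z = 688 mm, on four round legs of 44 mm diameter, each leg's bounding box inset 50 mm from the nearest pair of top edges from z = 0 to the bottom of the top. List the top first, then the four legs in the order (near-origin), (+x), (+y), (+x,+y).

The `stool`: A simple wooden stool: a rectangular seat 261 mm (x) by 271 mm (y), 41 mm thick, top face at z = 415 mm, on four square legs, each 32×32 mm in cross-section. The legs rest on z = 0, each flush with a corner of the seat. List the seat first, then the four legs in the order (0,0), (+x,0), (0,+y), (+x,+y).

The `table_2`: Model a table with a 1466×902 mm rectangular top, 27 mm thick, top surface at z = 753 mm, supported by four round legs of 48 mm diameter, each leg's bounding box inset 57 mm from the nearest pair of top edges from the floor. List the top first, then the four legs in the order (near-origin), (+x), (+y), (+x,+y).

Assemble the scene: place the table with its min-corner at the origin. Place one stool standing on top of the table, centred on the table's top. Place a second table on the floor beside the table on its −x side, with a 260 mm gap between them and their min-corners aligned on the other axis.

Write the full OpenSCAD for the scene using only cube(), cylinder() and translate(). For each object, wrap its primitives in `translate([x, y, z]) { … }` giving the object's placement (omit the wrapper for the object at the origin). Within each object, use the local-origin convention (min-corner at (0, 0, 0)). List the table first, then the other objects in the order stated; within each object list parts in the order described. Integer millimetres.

translate([0, 0, 642]) cube([647, 519, 46]);
translate([72, 72, 0]) cylinder(h = 642, r = 22);
translate([575, 72, 0]) cylinder(h = 642, r = 22);
translate([72, 447, 0]) cylinder(h = 642, r = 22);
translate([575, 447, 0]) cylinder(h = 642, r = 22);
translate([193, 124, 688]) {
  translate([0, 0, 374]) cube([261, 271, 41]);
  cube([32, 32, 374]);
  translate([229, 0, 0]) cube([32, 32, 374]);
  translate([0, 239, 0]) cube([32, 32, 374]);
  translate([229, 239, 0]) cube([32, 32, 374]);
}
translate([-1726, 0, 0]) {
  translate([0, 0, 726]) cube([1466, 902, 27]);
  translate([81, 81, 0]) cylinder(h = 726, r = 24);
  translate([1385, 81, 0]) cylinder(h = 726, r = 24);
  translate([81, 821, 0]) cylinder(h = 726, r = 24);
  translate([1385, 821, 0]) cylinder(h = 726, r = 24);
}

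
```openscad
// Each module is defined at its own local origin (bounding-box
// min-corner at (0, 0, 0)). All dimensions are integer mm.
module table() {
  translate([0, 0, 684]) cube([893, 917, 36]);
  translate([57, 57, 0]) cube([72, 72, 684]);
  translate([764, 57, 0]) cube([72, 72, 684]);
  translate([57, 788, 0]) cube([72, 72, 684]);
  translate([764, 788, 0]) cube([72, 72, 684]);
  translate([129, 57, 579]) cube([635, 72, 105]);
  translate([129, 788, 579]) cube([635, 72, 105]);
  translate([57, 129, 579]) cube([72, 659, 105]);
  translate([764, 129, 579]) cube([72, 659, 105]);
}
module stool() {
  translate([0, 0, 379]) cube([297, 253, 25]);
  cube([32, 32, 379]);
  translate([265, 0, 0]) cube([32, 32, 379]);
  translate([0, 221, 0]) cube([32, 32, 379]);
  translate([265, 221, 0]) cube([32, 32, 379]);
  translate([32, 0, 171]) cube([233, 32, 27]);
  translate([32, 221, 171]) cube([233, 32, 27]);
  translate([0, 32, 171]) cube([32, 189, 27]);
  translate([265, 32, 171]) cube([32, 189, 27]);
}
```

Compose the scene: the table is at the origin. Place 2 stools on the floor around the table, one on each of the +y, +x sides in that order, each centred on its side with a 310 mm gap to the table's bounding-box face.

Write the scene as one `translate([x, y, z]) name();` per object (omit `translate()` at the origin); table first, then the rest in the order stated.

table();
translate([298, 1227, 0]) stool();
translate([1203, 332, 0]) stool();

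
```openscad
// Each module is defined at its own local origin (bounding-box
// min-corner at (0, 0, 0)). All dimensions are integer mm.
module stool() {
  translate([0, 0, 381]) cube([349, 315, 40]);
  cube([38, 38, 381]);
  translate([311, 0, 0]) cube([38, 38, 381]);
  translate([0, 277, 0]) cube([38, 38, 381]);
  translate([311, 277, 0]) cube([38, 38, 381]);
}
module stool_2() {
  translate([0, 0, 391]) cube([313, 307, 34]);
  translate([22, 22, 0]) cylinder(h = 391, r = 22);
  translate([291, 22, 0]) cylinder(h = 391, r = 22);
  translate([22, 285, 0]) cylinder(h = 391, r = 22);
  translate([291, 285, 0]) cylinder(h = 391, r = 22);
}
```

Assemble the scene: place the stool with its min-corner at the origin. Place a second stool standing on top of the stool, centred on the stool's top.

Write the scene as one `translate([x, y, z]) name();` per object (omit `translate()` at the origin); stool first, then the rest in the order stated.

stool();
translate([18, 4, 421]) stool_2();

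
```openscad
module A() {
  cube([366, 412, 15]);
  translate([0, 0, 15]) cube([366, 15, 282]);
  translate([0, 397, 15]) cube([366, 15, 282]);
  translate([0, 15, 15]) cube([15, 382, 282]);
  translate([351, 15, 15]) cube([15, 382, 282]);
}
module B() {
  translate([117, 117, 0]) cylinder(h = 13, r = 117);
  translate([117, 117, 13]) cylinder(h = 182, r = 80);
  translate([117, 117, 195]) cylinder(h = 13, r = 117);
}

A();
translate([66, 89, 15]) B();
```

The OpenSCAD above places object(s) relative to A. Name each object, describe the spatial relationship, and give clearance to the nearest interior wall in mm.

A is an open box. B is a spool. The spool sits inside the open box, centred. The clearance to the nearest interior wall is 51 mm.

Clearances: x = 51, y = 74; minimum 51 mm.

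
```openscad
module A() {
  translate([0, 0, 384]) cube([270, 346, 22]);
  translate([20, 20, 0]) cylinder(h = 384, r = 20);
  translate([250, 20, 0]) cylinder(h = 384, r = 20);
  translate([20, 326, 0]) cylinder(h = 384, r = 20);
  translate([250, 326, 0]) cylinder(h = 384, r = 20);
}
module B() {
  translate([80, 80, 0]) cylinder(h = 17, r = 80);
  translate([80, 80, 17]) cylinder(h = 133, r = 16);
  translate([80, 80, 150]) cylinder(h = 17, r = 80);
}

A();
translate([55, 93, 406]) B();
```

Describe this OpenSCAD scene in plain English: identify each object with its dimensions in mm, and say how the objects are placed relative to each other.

A is a four-legged stool. The seat is a 270×346×22 mm slab whose top surface is at z = 406 mm; four round legs, each 40 mm in diameter, run from the floor (z = 0) to the underside of the seat, each leg's axis is inset half a diameter from the nearest pair of seat edges (so the leg's bounding box is flush with the corner).

B is a spool: two coaxial disc flanges of radius 80 mm and thickness 17 mm, joined by a core cylinder of radius 16 mm and height 133 mm. The lower flange rests on z = 0 and the three cylinders share a vertical axis.

The spool is on top of the stool, centred.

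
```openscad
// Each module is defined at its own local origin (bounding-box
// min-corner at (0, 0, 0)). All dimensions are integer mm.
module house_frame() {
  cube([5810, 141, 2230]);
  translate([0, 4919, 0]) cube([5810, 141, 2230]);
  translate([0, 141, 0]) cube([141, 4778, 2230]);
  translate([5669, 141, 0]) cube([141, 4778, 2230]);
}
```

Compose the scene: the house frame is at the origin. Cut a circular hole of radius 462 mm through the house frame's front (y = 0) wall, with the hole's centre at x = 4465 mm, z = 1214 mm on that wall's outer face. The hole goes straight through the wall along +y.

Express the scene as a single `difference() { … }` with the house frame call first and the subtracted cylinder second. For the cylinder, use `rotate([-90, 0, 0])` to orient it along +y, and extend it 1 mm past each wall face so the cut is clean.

difference() {
  house_frame();
  translate([4465, -1, 1214]) rotate([-90, 0, 0]) cylinder(h = 143, r = 462);
}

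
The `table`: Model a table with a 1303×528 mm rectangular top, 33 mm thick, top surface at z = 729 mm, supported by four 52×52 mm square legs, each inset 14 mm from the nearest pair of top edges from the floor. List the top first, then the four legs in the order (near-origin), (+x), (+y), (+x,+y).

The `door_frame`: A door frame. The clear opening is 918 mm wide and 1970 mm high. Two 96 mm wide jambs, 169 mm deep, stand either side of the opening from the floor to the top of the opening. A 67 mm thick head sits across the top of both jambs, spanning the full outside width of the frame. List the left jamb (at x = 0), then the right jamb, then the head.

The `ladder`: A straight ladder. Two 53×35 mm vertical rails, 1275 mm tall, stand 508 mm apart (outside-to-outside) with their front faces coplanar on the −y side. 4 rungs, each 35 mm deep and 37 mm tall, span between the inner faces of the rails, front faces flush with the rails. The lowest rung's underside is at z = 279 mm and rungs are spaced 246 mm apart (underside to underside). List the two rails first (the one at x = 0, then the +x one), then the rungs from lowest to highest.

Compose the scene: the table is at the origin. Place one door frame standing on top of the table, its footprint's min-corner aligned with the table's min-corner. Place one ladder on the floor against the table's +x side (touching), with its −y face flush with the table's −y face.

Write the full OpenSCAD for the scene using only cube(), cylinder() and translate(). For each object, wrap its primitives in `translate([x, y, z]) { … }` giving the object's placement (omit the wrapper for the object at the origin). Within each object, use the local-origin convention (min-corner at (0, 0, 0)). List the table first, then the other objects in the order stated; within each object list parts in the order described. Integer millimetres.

translate([0, 0, 696]) cube([1303, 528, 33]);
translate([14, 14, 0]) cube([52, 52, 696]);
translate([1237, 14, 0]) cube([52, 52, 696]);
translate([14, 462, 0]) cube([52, 52, 696]);
translate([1237, 462, 0]) cube([52, 52, 696]);
translate([0, 0, 729]) {
  cube([96, 169, 1970]);
  translate([1014, 0, 0]) cube([96, 169, 1970]);
  translate([0, 0, 1970]) cube([1110, 169, 67]);
}
translate([1303, 0, 0]) {
  cube([53, 35, 1275]);
  translate([455, 0, 0]) cube([53, 35, 1275]);
  translate([53, 0, 279]) cube([402, 35, 37]);
  translate([53, 0, 525]) cube([402, 35, 37]);
  translate([53, 0, 771]) cube([402, 35, 37]);
  translate([53, 0, 1017]) cube([402, 35, 37]);
}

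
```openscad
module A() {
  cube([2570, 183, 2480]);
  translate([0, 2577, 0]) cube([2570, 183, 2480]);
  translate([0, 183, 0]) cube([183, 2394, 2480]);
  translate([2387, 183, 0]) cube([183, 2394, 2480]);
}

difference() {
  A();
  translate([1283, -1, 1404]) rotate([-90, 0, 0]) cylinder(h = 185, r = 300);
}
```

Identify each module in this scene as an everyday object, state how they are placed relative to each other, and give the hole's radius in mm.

A is a house frame. The house frame has a circular hole through its front wall. The hole's radius is 300 mm.

The subtracted cylinder has r = 300 mm.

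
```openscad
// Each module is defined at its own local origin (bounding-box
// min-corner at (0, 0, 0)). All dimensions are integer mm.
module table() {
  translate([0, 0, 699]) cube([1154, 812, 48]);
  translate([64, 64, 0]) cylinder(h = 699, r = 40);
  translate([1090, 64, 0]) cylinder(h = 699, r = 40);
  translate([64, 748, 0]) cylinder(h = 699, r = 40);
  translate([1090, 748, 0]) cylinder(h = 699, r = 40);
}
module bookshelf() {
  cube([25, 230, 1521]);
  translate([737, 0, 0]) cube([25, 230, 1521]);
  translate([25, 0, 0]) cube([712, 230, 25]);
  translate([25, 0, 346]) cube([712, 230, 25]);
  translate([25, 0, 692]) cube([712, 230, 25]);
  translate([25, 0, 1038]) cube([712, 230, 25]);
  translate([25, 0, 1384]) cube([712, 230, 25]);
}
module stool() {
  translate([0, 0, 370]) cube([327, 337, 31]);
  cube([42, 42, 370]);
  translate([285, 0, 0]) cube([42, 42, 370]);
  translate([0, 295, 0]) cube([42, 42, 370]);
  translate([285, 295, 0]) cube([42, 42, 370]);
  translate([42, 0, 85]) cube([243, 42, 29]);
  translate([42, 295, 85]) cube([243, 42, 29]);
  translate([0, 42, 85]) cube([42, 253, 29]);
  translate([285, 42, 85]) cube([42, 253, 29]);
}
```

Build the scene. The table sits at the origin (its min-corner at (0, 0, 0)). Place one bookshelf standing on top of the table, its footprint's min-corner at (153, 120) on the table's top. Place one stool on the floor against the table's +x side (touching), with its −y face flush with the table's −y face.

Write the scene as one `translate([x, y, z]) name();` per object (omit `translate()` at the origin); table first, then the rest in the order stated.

table();
translate([153, 120, 747]) bookshelf();
translate([1154, 0, 0]) stool();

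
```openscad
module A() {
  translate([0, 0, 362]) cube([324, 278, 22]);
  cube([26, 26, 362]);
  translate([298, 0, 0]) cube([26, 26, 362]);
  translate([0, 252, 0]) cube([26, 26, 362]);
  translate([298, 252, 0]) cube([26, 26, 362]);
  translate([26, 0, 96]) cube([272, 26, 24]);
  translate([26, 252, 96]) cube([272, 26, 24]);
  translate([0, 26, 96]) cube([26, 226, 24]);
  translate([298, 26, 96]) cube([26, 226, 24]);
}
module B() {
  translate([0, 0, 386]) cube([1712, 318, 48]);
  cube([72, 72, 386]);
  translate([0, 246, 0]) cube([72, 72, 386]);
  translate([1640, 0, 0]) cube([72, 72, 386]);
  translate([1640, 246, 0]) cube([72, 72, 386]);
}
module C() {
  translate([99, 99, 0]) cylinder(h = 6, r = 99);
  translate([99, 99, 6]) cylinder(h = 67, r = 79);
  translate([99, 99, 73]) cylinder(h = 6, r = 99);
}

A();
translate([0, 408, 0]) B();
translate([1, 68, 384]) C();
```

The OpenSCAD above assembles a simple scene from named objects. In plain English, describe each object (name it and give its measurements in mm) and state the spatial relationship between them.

A is a four-legged stool. The seat is 324×278 mm, 22 mm thick, top at z = 384 mm. It stands on four square legs, each 26×26 mm in cross-section, from z = 0 to the seat underside, each flush with a corner of the seat. Four stretchers, 26 mm wide and 24 mm tall, connect adjacent legs with their undersides at z = 96 mm, each running between the inner faces of the legs it joins and aligned with the legs' outer faces on the other axis.

B is a long wooden bench with a 1712 mm (x) × 318 mm (y) seat, 48 mm thick, its top surface 434 mm above the floor. Four 72 mm square legs at the seat corners, flush with the edges, run from z = 0 to the seat underside.

C is a spool: two coaxial disc flanges of radius 99 mm and thickness 6 mm, joined by a core cylinder of radius 79 mm and height 67 mm. The lower flange rests on z = 0 and the three cylinders share a vertical axis.

The bench is on the floor beside the stool on its +y side. The spool is on top of the stool.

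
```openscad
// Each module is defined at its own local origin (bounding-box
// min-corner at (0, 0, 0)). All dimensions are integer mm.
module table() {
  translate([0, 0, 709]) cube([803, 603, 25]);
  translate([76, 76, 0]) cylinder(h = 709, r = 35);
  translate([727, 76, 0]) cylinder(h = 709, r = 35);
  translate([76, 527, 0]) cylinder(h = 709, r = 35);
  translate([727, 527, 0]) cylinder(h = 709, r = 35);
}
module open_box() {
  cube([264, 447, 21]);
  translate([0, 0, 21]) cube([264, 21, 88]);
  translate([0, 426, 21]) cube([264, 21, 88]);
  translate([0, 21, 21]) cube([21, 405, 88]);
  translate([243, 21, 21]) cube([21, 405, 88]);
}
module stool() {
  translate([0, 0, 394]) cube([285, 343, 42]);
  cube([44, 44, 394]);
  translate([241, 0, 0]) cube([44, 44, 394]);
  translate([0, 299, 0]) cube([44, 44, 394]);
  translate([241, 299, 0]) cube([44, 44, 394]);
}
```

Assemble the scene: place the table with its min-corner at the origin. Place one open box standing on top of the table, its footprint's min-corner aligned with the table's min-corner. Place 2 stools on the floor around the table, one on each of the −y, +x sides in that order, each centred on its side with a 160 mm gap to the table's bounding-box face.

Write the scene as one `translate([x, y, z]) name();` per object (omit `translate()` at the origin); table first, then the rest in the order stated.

table();
translate([0, 0, 734]) open_box();
translate([259, -503, 0]) stool();
translate([963, 130, 0]) stool();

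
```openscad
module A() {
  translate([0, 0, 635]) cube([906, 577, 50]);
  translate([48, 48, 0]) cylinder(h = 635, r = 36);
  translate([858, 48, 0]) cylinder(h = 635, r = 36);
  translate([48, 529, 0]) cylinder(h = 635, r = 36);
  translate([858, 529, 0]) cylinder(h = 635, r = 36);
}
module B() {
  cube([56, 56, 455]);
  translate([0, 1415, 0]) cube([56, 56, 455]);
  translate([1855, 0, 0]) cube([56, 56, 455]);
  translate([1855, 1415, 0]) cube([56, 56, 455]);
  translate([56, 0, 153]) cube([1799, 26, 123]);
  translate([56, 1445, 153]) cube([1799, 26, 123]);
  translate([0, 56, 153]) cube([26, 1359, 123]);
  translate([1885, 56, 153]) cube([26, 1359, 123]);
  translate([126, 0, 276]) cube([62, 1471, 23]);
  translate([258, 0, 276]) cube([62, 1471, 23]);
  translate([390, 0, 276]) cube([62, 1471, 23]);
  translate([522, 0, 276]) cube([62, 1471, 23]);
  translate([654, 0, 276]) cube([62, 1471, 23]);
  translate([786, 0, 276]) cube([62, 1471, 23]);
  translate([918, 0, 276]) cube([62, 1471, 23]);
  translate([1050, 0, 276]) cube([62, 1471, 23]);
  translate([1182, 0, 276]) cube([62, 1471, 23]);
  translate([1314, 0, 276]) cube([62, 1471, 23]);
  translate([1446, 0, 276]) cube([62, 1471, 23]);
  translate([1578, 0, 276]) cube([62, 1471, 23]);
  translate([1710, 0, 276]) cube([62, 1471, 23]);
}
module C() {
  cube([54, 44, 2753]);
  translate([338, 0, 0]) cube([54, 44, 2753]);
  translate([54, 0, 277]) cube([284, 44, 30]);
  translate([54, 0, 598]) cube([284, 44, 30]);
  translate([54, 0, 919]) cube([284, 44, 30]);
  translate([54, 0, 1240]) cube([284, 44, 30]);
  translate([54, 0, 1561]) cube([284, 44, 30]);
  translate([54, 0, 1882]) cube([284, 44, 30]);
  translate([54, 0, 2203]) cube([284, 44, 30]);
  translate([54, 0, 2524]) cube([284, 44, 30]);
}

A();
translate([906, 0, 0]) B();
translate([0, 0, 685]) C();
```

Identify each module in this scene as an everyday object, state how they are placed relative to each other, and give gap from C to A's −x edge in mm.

A is a table. B is a bed frame. C is a ladder. The bed frame is against the table's +x side, with their −y faces flush. The ladder is on top of the table. The gap from the ladder to the table's −x edge is 0 mm.

The ladder's min-x is at 0; the table's min-x is 0; gap = 0 mm.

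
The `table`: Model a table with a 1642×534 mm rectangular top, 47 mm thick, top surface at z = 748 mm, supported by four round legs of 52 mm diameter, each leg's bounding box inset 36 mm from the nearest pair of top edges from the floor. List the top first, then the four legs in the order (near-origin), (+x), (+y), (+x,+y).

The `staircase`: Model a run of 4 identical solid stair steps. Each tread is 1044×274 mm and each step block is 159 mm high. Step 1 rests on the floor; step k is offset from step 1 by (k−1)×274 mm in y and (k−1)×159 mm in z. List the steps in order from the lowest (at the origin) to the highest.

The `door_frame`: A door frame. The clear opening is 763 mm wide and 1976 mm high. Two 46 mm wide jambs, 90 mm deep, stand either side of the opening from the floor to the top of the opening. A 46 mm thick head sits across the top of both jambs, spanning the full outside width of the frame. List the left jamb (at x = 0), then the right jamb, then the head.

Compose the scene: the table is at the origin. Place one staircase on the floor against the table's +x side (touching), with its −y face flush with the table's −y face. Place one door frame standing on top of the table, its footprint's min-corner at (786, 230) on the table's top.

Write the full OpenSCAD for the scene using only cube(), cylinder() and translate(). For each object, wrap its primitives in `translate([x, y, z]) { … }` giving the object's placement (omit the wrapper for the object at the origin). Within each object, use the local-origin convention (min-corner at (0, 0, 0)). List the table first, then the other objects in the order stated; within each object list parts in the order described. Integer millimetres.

translate([0, 0, 701]) cube([1642, 534, 47]);
translate([62, 62, 0]) cylinder(h = 701, r = 26);
translate([1580, 62, 0]) cylinder(h = 701, r = 26);
translate([62, 472, 0]) cylinder(h = 701, r = 26);
translate([1580, 472, 0]) cylinder(h = 701, r = 26);
translate([1642, 0, 0]) {
  cube([1044, 274, 159]);
  translate([0, 274, 159]) cube([1044, 274, 159]);
  translate([0, 548, 318]) cube([1044, 274, 159]);
  translate([0, 822, 477]) cube([1044, 274, 159]);
}
translate([786, 230, 748]) {
  cube([46, 90, 1976]);
  translate([809, 0, 0]) cube([46, 90, 1976]);
  translate([0, 0, 1976]) cube([855, 90, 46]);
}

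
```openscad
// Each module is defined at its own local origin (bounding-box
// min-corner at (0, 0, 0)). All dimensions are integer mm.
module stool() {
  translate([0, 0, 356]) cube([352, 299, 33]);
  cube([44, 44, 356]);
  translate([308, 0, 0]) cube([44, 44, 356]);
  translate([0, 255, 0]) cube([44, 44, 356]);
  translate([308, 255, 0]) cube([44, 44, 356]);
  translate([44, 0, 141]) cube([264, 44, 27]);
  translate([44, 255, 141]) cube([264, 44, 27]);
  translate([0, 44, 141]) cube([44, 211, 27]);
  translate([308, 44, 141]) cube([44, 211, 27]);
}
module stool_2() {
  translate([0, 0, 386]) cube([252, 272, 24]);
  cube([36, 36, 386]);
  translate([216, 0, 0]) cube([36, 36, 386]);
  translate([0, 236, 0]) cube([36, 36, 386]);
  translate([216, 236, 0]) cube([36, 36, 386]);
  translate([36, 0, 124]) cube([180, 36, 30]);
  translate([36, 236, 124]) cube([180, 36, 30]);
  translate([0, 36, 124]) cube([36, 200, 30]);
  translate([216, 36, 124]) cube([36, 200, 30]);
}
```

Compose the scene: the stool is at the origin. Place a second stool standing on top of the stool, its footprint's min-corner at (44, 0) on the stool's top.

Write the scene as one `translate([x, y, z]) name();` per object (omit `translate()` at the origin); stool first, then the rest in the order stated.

stool();
translate([44, 0, 389]) stool_2();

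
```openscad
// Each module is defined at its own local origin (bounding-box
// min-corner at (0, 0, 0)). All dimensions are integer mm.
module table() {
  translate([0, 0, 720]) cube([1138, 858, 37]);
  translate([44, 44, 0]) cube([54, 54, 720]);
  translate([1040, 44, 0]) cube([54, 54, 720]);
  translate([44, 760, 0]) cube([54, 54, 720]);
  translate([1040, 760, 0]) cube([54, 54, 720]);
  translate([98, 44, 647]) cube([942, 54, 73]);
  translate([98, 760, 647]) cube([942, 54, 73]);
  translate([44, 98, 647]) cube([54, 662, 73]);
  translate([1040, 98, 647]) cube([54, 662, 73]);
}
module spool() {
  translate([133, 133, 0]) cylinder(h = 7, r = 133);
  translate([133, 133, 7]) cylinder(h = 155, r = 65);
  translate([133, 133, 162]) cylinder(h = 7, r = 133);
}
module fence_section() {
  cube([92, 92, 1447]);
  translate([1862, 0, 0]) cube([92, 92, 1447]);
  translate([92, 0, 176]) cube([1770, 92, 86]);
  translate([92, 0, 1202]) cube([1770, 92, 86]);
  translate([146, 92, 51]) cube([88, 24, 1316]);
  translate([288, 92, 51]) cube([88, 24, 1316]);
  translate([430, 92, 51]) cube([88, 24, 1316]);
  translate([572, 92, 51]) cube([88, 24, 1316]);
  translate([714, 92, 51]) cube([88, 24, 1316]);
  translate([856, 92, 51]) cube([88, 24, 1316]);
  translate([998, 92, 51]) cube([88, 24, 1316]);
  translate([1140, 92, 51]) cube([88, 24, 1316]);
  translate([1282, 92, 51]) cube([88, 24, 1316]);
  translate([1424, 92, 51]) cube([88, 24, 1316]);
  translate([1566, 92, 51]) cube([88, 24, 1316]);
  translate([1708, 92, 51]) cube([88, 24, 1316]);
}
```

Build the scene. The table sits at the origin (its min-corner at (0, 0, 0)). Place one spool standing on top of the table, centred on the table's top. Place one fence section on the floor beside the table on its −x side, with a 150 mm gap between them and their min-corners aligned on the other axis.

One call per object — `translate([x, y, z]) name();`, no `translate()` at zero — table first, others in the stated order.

table();
translate([436, 296, 757]) spool();
translate([-2104, 0, 0]) fence_section();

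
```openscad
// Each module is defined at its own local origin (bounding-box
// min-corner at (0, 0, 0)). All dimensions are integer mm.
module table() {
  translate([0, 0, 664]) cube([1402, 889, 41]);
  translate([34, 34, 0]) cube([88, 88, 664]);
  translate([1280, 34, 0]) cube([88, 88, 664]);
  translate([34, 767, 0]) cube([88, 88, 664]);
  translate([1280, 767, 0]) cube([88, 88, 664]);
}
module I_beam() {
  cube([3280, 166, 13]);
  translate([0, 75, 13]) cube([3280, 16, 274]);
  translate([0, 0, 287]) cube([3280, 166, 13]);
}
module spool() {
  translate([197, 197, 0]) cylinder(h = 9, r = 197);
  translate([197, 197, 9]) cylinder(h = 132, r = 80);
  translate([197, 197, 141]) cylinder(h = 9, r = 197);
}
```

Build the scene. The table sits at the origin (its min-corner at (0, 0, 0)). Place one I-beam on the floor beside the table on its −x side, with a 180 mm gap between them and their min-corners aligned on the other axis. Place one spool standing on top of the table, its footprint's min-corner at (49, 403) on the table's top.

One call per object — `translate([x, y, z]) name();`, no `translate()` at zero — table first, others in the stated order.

table();
translate([-3460, 0, 0]) I_beam();
translate([49, 403, 705]) spool();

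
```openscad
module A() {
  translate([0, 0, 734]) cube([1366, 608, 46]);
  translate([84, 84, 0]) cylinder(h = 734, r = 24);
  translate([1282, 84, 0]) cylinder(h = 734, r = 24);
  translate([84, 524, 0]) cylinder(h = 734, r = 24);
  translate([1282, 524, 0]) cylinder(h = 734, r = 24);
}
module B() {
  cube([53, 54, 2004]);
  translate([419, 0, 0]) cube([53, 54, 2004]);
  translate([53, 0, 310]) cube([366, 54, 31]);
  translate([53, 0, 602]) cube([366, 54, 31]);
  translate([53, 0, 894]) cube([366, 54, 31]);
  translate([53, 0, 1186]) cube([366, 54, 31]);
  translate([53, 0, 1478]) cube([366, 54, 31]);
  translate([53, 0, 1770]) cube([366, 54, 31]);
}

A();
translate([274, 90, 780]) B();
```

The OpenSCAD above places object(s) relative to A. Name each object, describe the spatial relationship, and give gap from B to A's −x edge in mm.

The ladder's min-x is at 274; the table's min-x is 0; gap = 274 mm.

A is a table. B is a ladder. The ladder is on top of the table. The gap from the ladder to the table's −x edge is 274 mm.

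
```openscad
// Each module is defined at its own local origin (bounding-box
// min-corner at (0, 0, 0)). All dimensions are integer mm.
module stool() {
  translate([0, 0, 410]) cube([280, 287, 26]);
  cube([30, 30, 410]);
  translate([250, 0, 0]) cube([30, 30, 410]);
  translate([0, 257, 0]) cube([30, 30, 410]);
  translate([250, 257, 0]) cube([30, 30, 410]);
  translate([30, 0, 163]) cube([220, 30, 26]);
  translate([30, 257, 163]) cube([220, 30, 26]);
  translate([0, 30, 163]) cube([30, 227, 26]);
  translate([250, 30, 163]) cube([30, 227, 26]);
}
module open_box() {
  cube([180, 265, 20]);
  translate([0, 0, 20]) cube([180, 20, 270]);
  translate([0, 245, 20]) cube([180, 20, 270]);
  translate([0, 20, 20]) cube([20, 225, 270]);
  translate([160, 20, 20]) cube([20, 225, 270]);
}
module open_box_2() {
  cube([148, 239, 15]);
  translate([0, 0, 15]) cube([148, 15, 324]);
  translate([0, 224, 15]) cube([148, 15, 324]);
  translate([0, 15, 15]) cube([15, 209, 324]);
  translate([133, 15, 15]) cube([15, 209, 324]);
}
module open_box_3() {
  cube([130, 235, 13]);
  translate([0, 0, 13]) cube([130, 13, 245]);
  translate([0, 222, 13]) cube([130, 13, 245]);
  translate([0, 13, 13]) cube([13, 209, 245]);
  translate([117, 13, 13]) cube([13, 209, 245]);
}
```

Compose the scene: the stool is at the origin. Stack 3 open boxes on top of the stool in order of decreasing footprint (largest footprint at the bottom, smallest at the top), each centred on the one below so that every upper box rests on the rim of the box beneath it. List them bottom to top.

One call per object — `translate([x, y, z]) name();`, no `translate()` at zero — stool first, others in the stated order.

stool();
translate([50, 11, 436]) open_box();
translate([66, 24, 726]) open_box_2();
translate([75, 26, 1065]) open_box_3();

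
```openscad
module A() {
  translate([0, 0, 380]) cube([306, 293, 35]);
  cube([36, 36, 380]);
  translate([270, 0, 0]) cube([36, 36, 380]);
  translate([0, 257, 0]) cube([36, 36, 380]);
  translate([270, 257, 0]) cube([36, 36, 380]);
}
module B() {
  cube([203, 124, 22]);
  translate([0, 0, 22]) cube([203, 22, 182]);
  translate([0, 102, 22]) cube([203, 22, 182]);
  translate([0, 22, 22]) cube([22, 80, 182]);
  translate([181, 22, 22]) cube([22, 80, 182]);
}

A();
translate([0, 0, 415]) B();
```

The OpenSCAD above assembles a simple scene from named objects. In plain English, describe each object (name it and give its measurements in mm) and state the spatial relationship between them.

A is a four-legged stool. The seat is a 306×293×35 mm slab whose top surface is at z = 415 mm; four square legs, each 36×36 mm in cross-section, run from the floor (z = 0) to the underside of the seat, each flush with a corner of the seat.

B is an open-topped rectangular box: outside dimensions 203×124×204 mm, with a uniform wall and base thickness of 22 mm. The base is a full 203×124 slab on the floor; four walls sit on top of the base. The front and back walls (the −y and +y sides) span the full width; the two side walls fit between them.

The open box is on top of the stool.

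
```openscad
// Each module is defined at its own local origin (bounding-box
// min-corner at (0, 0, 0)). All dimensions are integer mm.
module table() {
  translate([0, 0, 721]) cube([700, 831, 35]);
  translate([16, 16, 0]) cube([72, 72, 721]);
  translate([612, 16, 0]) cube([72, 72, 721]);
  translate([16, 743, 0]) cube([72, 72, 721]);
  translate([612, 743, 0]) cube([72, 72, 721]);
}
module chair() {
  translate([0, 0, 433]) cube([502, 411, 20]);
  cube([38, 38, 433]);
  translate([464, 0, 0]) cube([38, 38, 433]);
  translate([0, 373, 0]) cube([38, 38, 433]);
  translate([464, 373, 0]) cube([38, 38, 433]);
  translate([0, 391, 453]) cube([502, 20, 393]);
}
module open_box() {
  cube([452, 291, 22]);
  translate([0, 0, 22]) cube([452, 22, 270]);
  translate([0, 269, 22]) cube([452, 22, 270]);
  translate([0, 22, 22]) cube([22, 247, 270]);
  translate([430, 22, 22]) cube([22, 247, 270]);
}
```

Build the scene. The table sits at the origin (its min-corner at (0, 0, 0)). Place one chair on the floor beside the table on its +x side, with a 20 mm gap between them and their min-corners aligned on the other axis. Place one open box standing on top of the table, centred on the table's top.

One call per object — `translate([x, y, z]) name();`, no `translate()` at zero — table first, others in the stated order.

table();
translate([720, 0, 0]) chair();
translate([124, 270, 756]) open_box();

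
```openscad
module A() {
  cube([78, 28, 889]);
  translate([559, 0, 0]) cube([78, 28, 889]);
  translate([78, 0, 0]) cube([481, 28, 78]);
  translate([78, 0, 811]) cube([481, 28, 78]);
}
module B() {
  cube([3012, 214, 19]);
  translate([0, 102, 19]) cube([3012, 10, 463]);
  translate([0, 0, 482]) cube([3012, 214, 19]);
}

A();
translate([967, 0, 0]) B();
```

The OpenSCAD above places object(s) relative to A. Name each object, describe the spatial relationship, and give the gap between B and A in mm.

The I-beam's nearest face is 330 mm from the picture frame's +x face.

A is a picture frame. B is an I-beam. The I-beam is on the floor beside the picture frame on its +x side. The gap between the I-beam and the picture frame is 330 mm.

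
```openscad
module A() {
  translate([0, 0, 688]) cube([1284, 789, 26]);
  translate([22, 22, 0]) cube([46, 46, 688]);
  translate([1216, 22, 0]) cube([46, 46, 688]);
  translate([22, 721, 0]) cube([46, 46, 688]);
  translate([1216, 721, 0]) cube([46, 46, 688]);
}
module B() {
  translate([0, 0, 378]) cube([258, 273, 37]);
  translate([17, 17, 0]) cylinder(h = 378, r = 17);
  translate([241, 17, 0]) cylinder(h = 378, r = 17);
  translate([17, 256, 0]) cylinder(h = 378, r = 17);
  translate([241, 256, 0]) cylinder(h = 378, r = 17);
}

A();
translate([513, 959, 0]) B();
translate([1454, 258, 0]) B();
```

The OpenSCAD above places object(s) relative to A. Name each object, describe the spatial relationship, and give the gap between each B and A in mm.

Each stool's nearest face is 170 mm from the table's bounding box.

A is a table. B is a stool. Two stools sit around the table at the +y, +x sides. The gap between each stool and the table is 170 mm.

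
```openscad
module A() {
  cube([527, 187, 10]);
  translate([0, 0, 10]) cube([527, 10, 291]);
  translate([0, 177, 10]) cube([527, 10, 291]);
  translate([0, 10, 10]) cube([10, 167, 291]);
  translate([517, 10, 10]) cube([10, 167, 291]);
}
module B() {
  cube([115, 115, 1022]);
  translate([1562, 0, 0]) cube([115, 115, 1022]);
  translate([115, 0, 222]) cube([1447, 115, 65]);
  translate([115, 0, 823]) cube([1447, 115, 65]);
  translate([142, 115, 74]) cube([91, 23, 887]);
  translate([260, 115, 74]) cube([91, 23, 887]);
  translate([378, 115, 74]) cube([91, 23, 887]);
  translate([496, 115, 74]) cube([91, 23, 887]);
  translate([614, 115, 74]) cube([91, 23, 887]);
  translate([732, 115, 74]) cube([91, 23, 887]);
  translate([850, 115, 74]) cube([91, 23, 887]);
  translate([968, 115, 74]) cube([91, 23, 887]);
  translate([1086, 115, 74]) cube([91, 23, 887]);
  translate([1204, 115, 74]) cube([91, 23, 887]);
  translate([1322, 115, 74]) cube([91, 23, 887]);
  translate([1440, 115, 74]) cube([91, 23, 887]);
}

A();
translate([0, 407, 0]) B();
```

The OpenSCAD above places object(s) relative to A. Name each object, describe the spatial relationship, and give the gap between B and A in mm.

The fence section's nearest face is 220 mm from the open box's +y face.

A is an open box. B is a fence section. The fence section is on the floor beside the open box on its +y side. The gap between the fence section and the open box is 220 mm.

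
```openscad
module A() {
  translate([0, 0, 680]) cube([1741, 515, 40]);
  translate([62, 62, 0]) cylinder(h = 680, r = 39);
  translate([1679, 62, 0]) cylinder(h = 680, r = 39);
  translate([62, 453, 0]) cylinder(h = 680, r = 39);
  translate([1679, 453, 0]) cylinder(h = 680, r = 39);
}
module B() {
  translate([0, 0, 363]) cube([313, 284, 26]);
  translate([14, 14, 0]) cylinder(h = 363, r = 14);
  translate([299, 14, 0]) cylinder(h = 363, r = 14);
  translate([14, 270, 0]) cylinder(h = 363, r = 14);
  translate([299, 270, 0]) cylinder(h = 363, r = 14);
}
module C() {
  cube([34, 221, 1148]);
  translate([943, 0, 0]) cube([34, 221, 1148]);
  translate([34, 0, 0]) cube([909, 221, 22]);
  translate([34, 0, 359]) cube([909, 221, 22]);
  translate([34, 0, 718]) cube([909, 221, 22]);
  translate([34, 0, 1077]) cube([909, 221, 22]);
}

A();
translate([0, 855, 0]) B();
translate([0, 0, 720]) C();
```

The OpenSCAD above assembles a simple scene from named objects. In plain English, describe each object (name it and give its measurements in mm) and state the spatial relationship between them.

A is a table: top 1741 mm (x) × 515 mm (y), 40 mm thick, upper face at z = 720 mm, on four round legs of 78 mm diameter, each leg's bounding box inset 23 mm from the nearest pair of top edges, running from z = 0 to the bottom of the top.

B is a four-legged stool. The seat is 313×284 mm, 26 mm thick, top at z = 389 mm. It stands on four round legs, each 28 mm in diameter, from z = 0 to the seat underside, each leg's axis is inset half a diameter from the nearest pair of seat edges (so the leg's bounding box is flush with the corner).

C is an open bookshelf. Two side panels, each 34 mm thick, 221 mm deep and 1148 mm tall, stand 977 mm apart (outside-to-outside). Between them sit 4 shelves, each 22 mm thick and 221 mm deep, spanning the full gap between the sides. The bottom shelf rests on the floor (its underside at z = 0) and the clear gap between one shelf's top and the next shelf's underside is 337 mm.

The stool is on the floor beside the table on its +y side. The bookshelf is on top of the table.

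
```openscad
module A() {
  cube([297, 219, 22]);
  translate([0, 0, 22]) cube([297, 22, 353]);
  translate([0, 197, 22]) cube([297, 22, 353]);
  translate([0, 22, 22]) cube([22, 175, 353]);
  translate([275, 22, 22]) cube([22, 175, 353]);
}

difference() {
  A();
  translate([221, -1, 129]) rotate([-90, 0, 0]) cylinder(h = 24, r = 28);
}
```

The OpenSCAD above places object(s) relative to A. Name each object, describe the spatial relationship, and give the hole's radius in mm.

A is an open box. The open box has a circular hole through its front wall. The hole's radius is 28 mm.

The subtracted cylinder has r = 28 mm.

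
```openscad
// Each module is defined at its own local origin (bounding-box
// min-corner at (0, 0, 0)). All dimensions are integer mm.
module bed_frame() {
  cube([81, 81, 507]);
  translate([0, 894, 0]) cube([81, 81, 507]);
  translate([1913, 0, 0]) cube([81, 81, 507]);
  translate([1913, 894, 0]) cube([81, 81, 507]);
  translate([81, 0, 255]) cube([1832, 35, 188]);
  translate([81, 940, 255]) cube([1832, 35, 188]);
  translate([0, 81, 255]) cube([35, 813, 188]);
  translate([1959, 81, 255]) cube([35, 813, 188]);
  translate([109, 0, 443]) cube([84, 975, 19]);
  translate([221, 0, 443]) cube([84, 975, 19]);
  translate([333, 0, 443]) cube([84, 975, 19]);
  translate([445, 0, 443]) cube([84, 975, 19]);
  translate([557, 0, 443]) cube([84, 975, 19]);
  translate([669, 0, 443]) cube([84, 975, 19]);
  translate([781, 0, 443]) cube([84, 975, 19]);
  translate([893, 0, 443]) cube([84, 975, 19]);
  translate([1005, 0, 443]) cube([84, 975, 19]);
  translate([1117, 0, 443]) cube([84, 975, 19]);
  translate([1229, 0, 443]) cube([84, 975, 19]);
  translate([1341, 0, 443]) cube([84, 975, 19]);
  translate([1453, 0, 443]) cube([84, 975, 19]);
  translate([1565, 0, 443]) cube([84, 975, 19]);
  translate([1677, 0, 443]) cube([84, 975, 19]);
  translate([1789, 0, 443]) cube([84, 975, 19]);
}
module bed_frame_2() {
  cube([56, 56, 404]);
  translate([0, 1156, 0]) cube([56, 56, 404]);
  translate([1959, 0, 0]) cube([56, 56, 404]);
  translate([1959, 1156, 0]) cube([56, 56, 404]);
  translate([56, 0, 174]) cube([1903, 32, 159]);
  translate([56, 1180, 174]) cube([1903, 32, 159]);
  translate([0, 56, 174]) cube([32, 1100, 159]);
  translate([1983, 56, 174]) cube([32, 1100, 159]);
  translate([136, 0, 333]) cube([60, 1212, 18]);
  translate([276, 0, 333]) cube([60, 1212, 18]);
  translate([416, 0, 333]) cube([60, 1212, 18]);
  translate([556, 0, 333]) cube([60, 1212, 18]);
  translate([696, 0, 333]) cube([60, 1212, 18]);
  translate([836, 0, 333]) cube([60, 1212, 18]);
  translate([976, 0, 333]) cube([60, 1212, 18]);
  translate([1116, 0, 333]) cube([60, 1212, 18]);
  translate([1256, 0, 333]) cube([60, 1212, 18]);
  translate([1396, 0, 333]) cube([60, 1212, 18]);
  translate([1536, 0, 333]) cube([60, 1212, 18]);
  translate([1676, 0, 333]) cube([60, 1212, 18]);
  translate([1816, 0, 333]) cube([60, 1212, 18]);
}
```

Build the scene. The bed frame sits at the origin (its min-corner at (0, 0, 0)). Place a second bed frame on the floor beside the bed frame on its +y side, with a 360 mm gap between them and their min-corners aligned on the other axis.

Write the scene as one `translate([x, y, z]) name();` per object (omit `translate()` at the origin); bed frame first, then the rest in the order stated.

bed_frame();
translate([0, 1335, 0]) bed_frame_2();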